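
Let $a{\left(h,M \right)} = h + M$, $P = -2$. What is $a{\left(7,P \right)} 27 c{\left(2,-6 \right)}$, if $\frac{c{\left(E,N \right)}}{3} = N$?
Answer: $-2430$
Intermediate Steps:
$a{\left(h,M \right)} = M + h$
$c{\left(E,N \right)} = 3 N$
$a{\left(7,P \right)} 27 c{\left(2,-6 \right)} = \left(-2 + 7\right) 27 \cdot 3 \left(-6\right) = 5 \cdot 27 \left(-18\right) = 135 \left(-18\right) = -2430$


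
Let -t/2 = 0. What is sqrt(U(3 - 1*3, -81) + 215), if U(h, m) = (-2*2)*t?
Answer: sqrt(215) ≈ 14.663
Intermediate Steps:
t = 0 (t = -2*0 = 0)
U(h, m) = 0 (U(h, m) = -2*2*0 = -4*0 = 0)
sqrt(U(3 - 1*3, -81) + 215) = sqrt(0 + 215) = sqrt(215)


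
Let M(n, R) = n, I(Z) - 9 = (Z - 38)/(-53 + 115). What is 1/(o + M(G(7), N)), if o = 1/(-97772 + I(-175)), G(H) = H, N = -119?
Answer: 6061519/42430571 ≈ 0.14286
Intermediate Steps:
I(Z) = 260/31 + Z/62 (I(Z) = 9 + (Z - 38)/(-53 + 115) = 9 + (-38 + Z)/62 = 9 + (-38 + Z)*(1/62) = 9 + (-19/31 + Z/62) = 260/31 + Z/62)
o = -62/6061519 (o = 1/(-97772 + (260/31 + (1/62)*(-175))) = 1/(-97772 + (260/31 - 175/62)) = 1/(-97772 + 345/62) = 1/(-6061519/62) = -62/6061519 ≈ -1.0228e-5)
1/(o + M(G(7), N)) = 1/(-62/6061519 + 7) = 1/(42430571/6061519) = 6061519/42430571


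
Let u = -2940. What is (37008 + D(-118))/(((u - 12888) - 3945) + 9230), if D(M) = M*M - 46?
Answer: -50886/10543 ≈ -4.8265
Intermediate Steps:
D(M) = -46 + M**2 (D(M) = M**2 - 46 = -46 + M**2)
(37008 + D(-118))/(((u - 12888) - 3945) + 9230) = (37008 + (-46 + (-118)**2))/(((-2940 - 12888) - 3945) + 9230) = (37008 + (-46 + 13924))/((-15828 - 3945) + 9230) = (37008 + 13878)/(-19773 + 9230) = 50886/(-10543) = 50886*(-1/10543) = -50886/10543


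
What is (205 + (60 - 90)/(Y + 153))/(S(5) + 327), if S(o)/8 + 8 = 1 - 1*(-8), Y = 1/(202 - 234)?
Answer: 200503/327965 ≈ 0.61135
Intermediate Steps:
Y = -1/32 (Y = 1/(-32) = -1/32 ≈ -0.031250)
S(o) = 8 (S(o) = -64 + 8*(1 - 1*(-8)) = -64 + 8*(1 + 8) = -64 + 8*9 = -64 + 72 = 8)
(205 + (60 - 90)/(Y + 153))/(S(5) + 327) = (205 + (60 - 90)/(-1/32 + 153))/(8 + 327) = (205 - 30/4895/32)/335 = (205 - 30*32/4895)*(1/335) = (205 - 192/979)*(1/335) = (200503/979)*(1/335) = 200503/327965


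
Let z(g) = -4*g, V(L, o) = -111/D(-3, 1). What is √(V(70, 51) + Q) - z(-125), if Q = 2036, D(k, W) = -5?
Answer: -500 + √51455/5 ≈ -454.63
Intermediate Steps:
V(L, o) = 111/5 (V(L, o) = -111/(-5) = -111*(-⅕) = 111/5)
√(V(70, 51) + Q) - z(-125) = √(111/5 + 2036) - (-4)*(-125) = √(10291/5) - 1*500 = √51455/5 - 500 = -500 + √51455/5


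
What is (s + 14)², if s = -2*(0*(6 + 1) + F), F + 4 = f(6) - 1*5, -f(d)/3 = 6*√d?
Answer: 8800 + 2304*√6 ≈ 14444.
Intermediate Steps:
f(d) = -18*√d
F = -9 - 18*√6 (F = -4 + (-18*√6 - 1*5) = -4 + (-18*√6 - 5) = -4 + (-5 - 18*√6) = -9 - 18*√6 ≈ -53.091)
s = 18 + 36*√6 (s = -2*(0*(6 + 1) + (-9 - 18*√6)) = -2*(0*7 + (-9 - 18*√6)) = -2*(0 + (-9 - 18*√6)) = -2*(-9 - 18*√6) = 18 + 36*√6 ≈ 106.18)
(s + 14)² = ((18 + 36*√6) + 14)² = (32 + 36*√6)²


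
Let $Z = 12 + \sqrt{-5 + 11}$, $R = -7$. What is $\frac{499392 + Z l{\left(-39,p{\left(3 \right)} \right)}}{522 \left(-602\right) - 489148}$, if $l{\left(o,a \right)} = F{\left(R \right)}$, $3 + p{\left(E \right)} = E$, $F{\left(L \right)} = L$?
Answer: $- \frac{124827}{200848} + \frac{7 \sqrt{6}}{803392} \approx -0.62148$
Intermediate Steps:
$p{\left(E \right)} = -3 + E$
$l{\left(o,a \right)} = -7$
$Z = 12 + \sqrt{6} \approx 14.449$
$\frac{499392 + Z l{\left(-39,p{\left(3 \right)} \right)}}{522 \left(-602\right) - 489148} = \frac{499392 + \left(12 + \sqrt{6}\right) \left(-7\right)}{522 \left(-602\right) - 489148} = \frac{499392 - \left(84 + 7 \sqrt{6}\right)}{-314244 - 489148} = \frac{499308 - 7 \sqrt{6}}{-803392} = \left(499308 - 7 \sqrt{6}\right) \left(- \frac{1}{803392}\right) = - \frac{124827}{200848} + \frac{7 \sqrt{6}}{803392}$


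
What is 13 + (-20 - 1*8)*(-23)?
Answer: 657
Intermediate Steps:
13 + (-20 - 1*8)*(-23) = 13 + (-20 - 8)*(-23) = 13 - 28*(-23) = 13 + 644 = 657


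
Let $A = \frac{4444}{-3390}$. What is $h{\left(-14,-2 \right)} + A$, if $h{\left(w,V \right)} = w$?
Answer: $- \frac{25952}{1695} \approx -15.311$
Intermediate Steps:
$A = - \frac{2222}{1695}$ ($A = 4444 \left(- \frac{1}{3390}\right) = - \frac{2222}{1695} \approx -1.3109$)
$h{\left(-14,-2 \right)} + A = -14 - \frac{2222}{1695} = - \frac{25952}{1695}$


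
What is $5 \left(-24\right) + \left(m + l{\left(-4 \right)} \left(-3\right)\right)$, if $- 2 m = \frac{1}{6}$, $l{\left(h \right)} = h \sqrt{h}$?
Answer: $- \frac{1441}{12} + 24 i \approx -120.08 + 24.0 i$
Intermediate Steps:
$l{\left(h \right)} = h^{\frac{3}{2}}$
$m = - \frac{1}{12}$ ($m = - \frac{1}{2 \cdot 6} = \left(- \frac{1}{2}\right) \frac{1}{6} = - \frac{1}{12} \approx -0.083333$)
$5 \left(-24\right) + \left(m + l{\left(-4 \right)} \left(-3\right)\right) = 5 \left(-24\right) - \left(\frac{1}{12} - \left(-4\right)^{\frac{3}{2}} \left(-3\right)\right) = -120 - \left(\frac{1}{12} - - 8 i \left(-3\right)\right) = -120 - \left(\frac{1}{12} - 24 i\right) = - \frac{1441}{12} + 24 i$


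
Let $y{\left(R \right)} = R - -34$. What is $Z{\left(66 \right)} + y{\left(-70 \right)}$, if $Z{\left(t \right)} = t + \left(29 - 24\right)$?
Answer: $35$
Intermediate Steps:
$Z{\left(t \right)} = 5 + t$ ($Z{\left(t \right)} = t + \left(29 - 24\right) = t + 5 = 5 + t$)
$y{\left(R \right)} = 34 + R$ ($y{\left(R \right)} = R + 34 = 34 + R$)
$Z{\left(66 \right)} + y{\left(-70 \right)} = \left(5 + 66\right) + \left(34 - 70\right) = 71 - 36 = 35$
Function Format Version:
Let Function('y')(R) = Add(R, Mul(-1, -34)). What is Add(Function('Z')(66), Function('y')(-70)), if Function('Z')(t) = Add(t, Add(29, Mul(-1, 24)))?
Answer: 35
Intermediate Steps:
Function('Z')(t) = Add(5, t) (Function('Z')(t) = Add(t, Add(29, -24)) = Add(t, 5) = Add(5, t))
Function('y')(R) = Add(34, R) (Function('y')(R) = Add(R, 34) = Add(34, R))
Add(Function('Z')(66), Function('y')(-70)) = Add(Add(5, 66), Add(34, -70)) = Add(71, -36) = 35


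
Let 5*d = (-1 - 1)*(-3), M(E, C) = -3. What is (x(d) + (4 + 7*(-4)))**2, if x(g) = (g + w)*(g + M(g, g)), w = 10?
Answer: 1218816/625 ≈ 1950.1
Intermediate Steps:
d = 6/5 (d = ((-1 - 1)*(-3))/5 = (-2*(-3))/5 = (1/5)*6 = 6/5 ≈ 1.2000)
x(g) = (-3 + g)*(10 + g) (x(g) = (g + 10)*(g - 3) = (10 + g)*(-3 + g) = (-3 + g)*(10 + g))
(x(d) + (4 + 7*(-4)))**2 = ((-30 + (6/5)**2 + 7*(6/5)) + (4 + 7*(-4)))**2 = ((-30 + 36/25 + 42/5) + (4 - 28))**2 = (-504/25 - 24)**2 = (-1104/25)**2 = 1218816/625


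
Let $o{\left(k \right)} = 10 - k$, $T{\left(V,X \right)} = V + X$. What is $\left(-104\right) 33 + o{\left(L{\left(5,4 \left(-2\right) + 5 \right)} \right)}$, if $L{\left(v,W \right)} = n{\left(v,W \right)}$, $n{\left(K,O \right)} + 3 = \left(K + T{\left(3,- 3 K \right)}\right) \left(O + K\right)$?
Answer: $-3405$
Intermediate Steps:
$n{\left(K,O \right)} = -3 + \left(3 - 2 K\right) \left(K + O\right)$ ($n{\left(K,O \right)} = -3 + \left(K - \left(-3 + 3 K\right)\right) \left(O + K\right) = -3 + \left(3 - 2 K\right) \left(K + O\right)$)
$L{\left(v,W \right)} = -3 - 2 v^{2} + 3 W + 3 v - 2 W v$ ($L{\left(v,W \right)} = -3 - 2 v^{2} + 3 v + 3 W - 2 v W = -3 - 2 v^{2} + 3 v + 3 W - 2 W v = -3 - 2 v^{2} + 3 W + 3 v - 2 W v$)
$\left(-104\right) 33 + o{\left(L{\left(5,4 \left(-2\right) + 5 \right)} \right)} = \left(-104\right) 33 - \left(-13 - 50 + 15 + 3 \left(4 \left(-2\right) + 5\right) - 2 \left(4 \left(-2\right) + 5\right) 5\right) = -3432 - \left(2 - 50 + 3 \left(-8 + 5\right) - 2 \left(-8 + 5\right) 5\right) = -3432 - \left(-48 - 9 - \left(-6\right) 5\right) = -3432 + \left(10 - \left(-3 - 50 - 9 + 15 + 30\right)\right) = -3432 + \left(10 - -17\right) = -3432 + \left(10 + 17\right) = -3432 + 27 = -3405$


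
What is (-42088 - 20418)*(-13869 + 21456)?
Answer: -474233022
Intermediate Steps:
(-42088 - 20418)*(-13869 + 21456) = -62506*7587 = -474233022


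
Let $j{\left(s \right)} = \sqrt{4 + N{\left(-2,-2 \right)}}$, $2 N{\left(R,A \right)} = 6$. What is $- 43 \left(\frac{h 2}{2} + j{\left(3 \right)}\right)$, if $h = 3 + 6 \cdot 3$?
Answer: $-903 - 43 \sqrt{7} \approx -1016.8$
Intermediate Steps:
$N{\left(R,A \right)} = 3$ ($N{\left(R,A \right)} = \frac{1}{2} \cdot 6 = 3$)
$j{\left(s \right)} = \sqrt{7}$ ($j{\left(s \right)} = \sqrt{4 + 3} = \sqrt{7}$)
$h = 21$ ($h = 3 + 18 = 21$)
$- 43 \left(\frac{h 2}{2} + j{\left(3 \right)}\right) = - 43 \left(\frac{21 \cdot 2}{2} + \sqrt{7}\right) = - 43 \left(42 \cdot \frac{1}{2} + \sqrt{7}\right) = - 43 \left(21 + \sqrt{7}\right) = -903 - 43 \sqrt{7}$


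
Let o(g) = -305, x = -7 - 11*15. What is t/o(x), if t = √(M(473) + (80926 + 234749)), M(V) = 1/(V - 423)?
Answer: -√31567502/3050 ≈ -1.8421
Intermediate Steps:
x = -172 (x = -7 - 165 = -172)
M(V) = 1/(-423 + V)
t = √31567502/10 (t = √(1/(-423 + 473) + (80926 + 234749)) = √(1/50 + 315675) = √(15783751/50) = √31567502/10 ≈ 561.85)
t/o(x) = (√31567502/10)/(-305) = (√31567502/10)*(-1/305) = -√31567502/3050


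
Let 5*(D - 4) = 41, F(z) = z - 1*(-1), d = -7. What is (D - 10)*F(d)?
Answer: -66/5 ≈ -13.200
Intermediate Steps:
F(z) = 1 + z (F(z) = z + 1 = 1 + z)
D = 61/5 (D = 4 + (1/5)*41 = 4 + 41/5 = 61/5 ≈ 12.200)
(D - 10)*F(d) = (61/5 - 10)*(1 - 7) = (11/5)*(-6) = -66/5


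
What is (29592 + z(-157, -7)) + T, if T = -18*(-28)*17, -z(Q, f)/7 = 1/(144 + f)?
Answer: 5227913/137 ≈ 38160.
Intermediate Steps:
z(Q, f) = -7/(144 + f)
T = 8568 (T = 504*17 = 8568)
(29592 + z(-157, -7)) + T = (29592 - 7/(144 - 7)) + 8568 = (29592 - 7/137) + 8568 = 4054097/137 + 8568 = 5227913/137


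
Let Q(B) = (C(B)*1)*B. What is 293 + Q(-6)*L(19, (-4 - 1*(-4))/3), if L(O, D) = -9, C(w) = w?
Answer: -31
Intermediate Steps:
Q(B) = B**2 (Q(B) = (B*1)*B = B*B = B**2)
293 + Q(-6)*L(19, (-4 - 1*(-4))/3) = 293 + (-6)**2*(-9) = 293 + 36*(-9) = 293 - 324 = -31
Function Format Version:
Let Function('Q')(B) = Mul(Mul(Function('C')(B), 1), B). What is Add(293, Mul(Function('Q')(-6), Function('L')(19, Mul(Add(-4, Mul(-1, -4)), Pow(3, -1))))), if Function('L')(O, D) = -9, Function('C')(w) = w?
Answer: -31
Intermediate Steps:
Function('Q')(B) = Pow(B, 2) (Function('Q')(B) = Mul(Mul(B, 1), B) = Mul(B, B) = Pow(B, 2))
Add(293, Mul(Function('Q')(-6), Function('L')(19, Mul(Add(-4, Mul(-1, -4)), Pow(3, -1))))) = Add(293, Mul(Pow(-6, 2), -9)) = Add(293, Mul(36, -9)) = Add(293, -324) = -31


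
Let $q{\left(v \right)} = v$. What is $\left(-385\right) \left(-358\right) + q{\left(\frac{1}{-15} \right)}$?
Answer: $\frac{2067449}{15} \approx 1.3783 \cdot 10^{5}$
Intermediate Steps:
$\left(-385\right) \left(-358\right) + q{\left(\frac{1}{-15} \right)} = \left(-385\right) \left(-358\right) + \frac{1}{-15} = 137830 - \frac{1}{15} = \frac{2067449}{15}$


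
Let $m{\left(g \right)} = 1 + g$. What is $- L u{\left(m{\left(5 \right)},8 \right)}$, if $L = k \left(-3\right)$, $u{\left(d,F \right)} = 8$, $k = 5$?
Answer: $120$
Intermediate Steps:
$L = -15$ ($L = 5 \left(-3\right) = -15$)
$- L u{\left(m{\left(5 \right)},8 \right)} = - \left(-15\right) 8 = \left(-1\right) \left(-120\right) = 120$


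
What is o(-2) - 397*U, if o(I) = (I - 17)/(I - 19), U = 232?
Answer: -1934165/21 ≈ -92103.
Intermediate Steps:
o(I) = (-17 + I)/(-19 + I)
o(-2) - 397*U = (-17 - 2)/(-19 - 2) - 397*232 = -19/(-21) - 92104 = -1/21*(-19) - 92104 = 19/21 - 92104 = -1934165/21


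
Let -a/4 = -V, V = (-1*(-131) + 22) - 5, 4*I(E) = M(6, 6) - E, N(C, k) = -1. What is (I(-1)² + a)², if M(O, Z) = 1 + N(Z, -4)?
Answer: 89737729/256 ≈ 3.5054e+5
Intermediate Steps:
M(O, Z) = 0 (M(O, Z) = 1 - 1 = 0)
I(E) = -E/4 (I(E) = (0 - E)/4 = (-E)/4 = -E/4)
V = 148 (V = (131 + 22) - 5 = 153 - 5 = 148)
a = 592 (a = -(-4)*148 = -4*(-148) = 592)
(I(-1)² + a)² = ((-¼*(-1))² + 592)² = ((¼)² + 592)² = (1/16 + 592)² = (9473/16)² = 89737729/256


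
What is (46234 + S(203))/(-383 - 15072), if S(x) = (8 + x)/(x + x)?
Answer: -3754243/1254946 ≈ -2.9916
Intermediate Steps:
S(x) = (8 + x)/(2*x) (S(x) = (8 + x)/((2*x)) = (8 + x)*(1/(2*x)) = (8 + x)/(2*x))
(46234 + S(203))/(-383 - 15072) = (46234 + (½)*(8 + 203)/203)/(-383 - 15072) = (46234 + (½)*(1/203)*211)/(-15455) = (46234 + 211/406)*(-1/15455) = (18771215/406)*(-1/15455) = -3754243/1254946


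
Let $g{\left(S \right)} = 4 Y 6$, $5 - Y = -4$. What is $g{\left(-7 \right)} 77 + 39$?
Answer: $16671$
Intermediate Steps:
$Y = 9$ ($Y = 5 - -4 = 5 + 4 = 9$)
$g{\left(S \right)} = 216$ ($g{\left(S \right)} = 4 \cdot 9 \cdot 6 = 36 \cdot 6 = 216$)
$g{\left(-7 \right)} 77 + 39 = 216 \cdot 77 + 39 = 16632 + 39 = 16671$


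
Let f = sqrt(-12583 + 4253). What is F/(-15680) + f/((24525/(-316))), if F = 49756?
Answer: -1777/560 - 2212*I*sqrt(170)/24525 ≈ -3.1732 - 1.176*I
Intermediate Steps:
f = 7*I*sqrt(170) (f = sqrt(-8330) = 7*I*sqrt(170) ≈ 91.269*I)
F/(-15680) + f/((24525/(-316))) = 49756/(-15680) + (7*I*sqrt(170))/((24525/(-316))) = 49756*(-1/15680) + (7*I*sqrt(170))/((24525*(-1/316))) = -1777/560 + (7*I*sqrt(170))/(-24525/316) = -1777/560 + (7*I*sqrt(170))*(-316/24525) = -1777/560 - 2212*I*sqrt(170)/24525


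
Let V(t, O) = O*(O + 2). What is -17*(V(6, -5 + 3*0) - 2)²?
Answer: -2873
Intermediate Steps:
V(t, O) = O*(2 + O)
-17*(V(6, -5 + 3*0) - 2)² = -17*((-5 + 3*0)*(2 + (-5 + 3*0)) - 2)² = -17*((-5 + 0)*(2 + (-5 + 0)) - 2)² = -17*(-5*(2 - 5) - 2)² = -17*(-5*(-3) - 2)² = -17*(15 - 2)² = -17*13² = -17*169 = -2873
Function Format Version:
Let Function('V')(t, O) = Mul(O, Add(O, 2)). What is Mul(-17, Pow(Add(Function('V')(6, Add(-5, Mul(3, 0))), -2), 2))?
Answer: -2873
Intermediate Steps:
Function('V')(t, O) = Mul(O, Add(2, O))
Mul(-17, Pow(Add(Function('V')(6, Add(-5, Mul(3, 0))), -2), 2)) = Mul(-17, Pow(Add(Mul(Add(-5, Mul(3, 0)), Add(2, Add(-5, Mul(3, 0)))), -2), 2)) = Mul(-17, Pow(Add(Mul(Add(-5, 0), Add(2, Add(-5, 0))), -2), 2)) = Mul(-17, Pow(Add(Mul(-5, Add(2, -5)), -2), 2)) = Mul(-17, Pow(Add(Mul(-5, -3), -2), 2)) = Mul(-17, Pow(Add(15, -2), 2)) = Mul(-17, Pow(13, 2)) = Mul(-17, 169) = -2873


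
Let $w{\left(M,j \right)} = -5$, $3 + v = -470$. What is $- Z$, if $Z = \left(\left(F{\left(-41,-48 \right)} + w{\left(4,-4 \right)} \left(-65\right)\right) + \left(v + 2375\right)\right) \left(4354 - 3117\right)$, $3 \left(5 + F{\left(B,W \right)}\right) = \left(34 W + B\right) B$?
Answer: $- \frac{93095383}{3} \approx -3.1032 \cdot 10^{7}$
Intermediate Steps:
$v = -473$ ($v = -3 - 470 = -473$)
$F{\left(B,W \right)} = -5 + \frac{B \left(B + 34 W\right)}{3}$ ($F{\left(B,W \right)} = -5 + \frac{\left(34 W + B\right) B}{3} = -5 + \frac{\left(B + 34 W\right) B}{3} = -5 + \frac{B \left(B + 34 W\right)}{3}$)
$Z = \frac{93095383}{3}$ ($Z = \left(\left(\left(-5 + \frac{\left(-41\right)^{2}}{3} + \frac{34}{3} \left(-41\right) \left(-48\right)\right) - -325\right) + \left(-473 + 2375\right)\right) \left(4354 - 3117\right) = \left(\left(\left(-5 + \frac{1}{3} \cdot 1681 + 22304\right) + 325\right) + 1902\right) 1237 = \left(\left(\left(-5 + \frac{1681}{3} + 22304\right) + 325\right) + 1902\right) 1237 = \left(\left(\frac{68578}{3} + 325\right) + 1902\right) 1237 = \left(\frac{69553}{3} + 1902\right) 1237 = \frac{75259}{3} \cdot 1237 = \frac{93095383}{3} \approx 3.1032 \cdot 10^{7}$)
$- Z = \left(-1\right) \frac{93095383}{3} = - \frac{93095383}{3}$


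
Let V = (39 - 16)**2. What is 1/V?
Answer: 1/529 ≈ 0.0018904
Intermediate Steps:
V = 529 (V = 23**2 = 529)
1/V = 1/529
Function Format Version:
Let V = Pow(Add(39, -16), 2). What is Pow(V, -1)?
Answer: Rational(1, 529) ≈ 0.0018904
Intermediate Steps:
V = 529 (V = Pow(23, 2) = 529)
Pow(V, -1) = Pow(529, -1) = Rational(1, 529)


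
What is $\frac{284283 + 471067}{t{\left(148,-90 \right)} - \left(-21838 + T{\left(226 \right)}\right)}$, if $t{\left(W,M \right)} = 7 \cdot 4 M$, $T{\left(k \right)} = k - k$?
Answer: $\frac{377675}{9659} \approx 39.101$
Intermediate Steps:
$T{\left(k \right)} = 0$
$t{\left(W,M \right)} = 28 M$
$\frac{284283 + 471067}{t{\left(148,-90 \right)} - \left(-21838 + T{\left(226 \right)}\right)} = \frac{284283 + 471067}{28 \left(-90\right) + \left(21838 - 0\right)} = \frac{755350}{-2520 + \left(21838 + 0\right)} = \frac{755350}{-2520 + 21838} = \frac{755350}{19318} = 755350 \cdot \frac{1}{19318} = \frac{377675}{9659}$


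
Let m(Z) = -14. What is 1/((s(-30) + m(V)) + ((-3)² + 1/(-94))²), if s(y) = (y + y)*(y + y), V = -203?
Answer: 8836/32399921 ≈ 0.00027272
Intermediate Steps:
s(y) = 4*y² (s(y) = (2*y)*(2*y) = 4*y²)
1/((s(-30) + m(V)) + ((-3)² + 1/(-94))²) = 1/((4*(-30)² - 14) + ((-3)² + 1/(-94))²) = 1/((4*900 - 14) + (9 - 1/94)²) = 1/((3600 - 14) + (845/94)²) = 1/(3586 + 714025/8836) = 1/(32399921/8836) = 8836/32399921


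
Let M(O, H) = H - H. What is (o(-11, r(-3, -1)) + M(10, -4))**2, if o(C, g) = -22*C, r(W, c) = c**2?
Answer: 58564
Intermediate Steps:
M(O, H) = 0
(o(-11, r(-3, -1)) + M(10, -4))**2 = (-22*(-11) + 0)**2 = (242 + 0)**2 = 242**2 = 58564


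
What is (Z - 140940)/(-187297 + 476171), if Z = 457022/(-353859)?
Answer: -24936672241/51110332383 ≈ -0.48790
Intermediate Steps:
Z = -457022/353859 (Z = 457022*(-1/353859) = -457022/353859 ≈ -1.2915)
(Z - 140940)/(-187297 + 476171) = (-457022/353859 - 140940)/(-187297 + 476171) = -49873344482/353859/288874 = -49873344482/353859*1/288874 = -24936672241/51110332383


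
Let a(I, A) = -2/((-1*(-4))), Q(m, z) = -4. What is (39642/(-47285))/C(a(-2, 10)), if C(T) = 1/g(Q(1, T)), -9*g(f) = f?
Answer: -52856/141855 ≈ -0.37261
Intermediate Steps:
g(f) = -f/9
a(I, A) = -½ (a(I, A) = -2/4 = -2*¼ = -½)
C(T) = 9/4 (C(T) = 1/(-⅑*(-4)) = 1/(4/9) = 9/4)
(39642/(-47285))/C(a(-2, 10)) = (39642/(-47285))/(9/4) = (39642*(-1/47285))*(4/9) = -39642/47285*4/9 = -52856/141855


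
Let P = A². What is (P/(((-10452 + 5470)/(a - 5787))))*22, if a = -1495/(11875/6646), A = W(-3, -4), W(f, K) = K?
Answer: 2768705104/5916125 ≈ 467.99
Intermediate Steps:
A = -4
P = 16 (P = (-4)² = 16)
a = -1987154/2375 (a = -1495/(11875*(1/6646)) = -1495/11875/6646 = -1495*6646/11875 = -1987154/2375 ≈ -836.70)
(P/(((-10452 + 5470)/(a - 5787))))*22 = (16/(((-10452 + 5470)/(-1987154/2375 - 5787))))*22 = (16/((-4982/(-15731279/2375))))*22 = (16/((-4982*(-2375/15731279))))*22 = (16/(11832250/15731279))*22 = (16*(15731279/11832250))*22 = (125850232/5916125)*22 = 2768705104/5916125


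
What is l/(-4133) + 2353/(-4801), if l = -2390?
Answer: 1749441/19842533 ≈ 0.088166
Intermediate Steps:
l/(-4133) + 2353/(-4801) = -2390/(-4133) + 2353/(-4801) = -2390*(-1/4133) + 2353*(-1/4801) = 2390/4133 - 2353/4801 = 1749441/19842533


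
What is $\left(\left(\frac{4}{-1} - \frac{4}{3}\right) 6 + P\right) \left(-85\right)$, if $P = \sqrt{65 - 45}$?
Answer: $2720 - 170 \sqrt{5} \approx 2339.9$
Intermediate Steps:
$P = 2 \sqrt{5}$ ($P = \sqrt{20} = 2 \sqrt{5} \approx 4.4721$)
$\left(\left(\frac{4}{-1} - \frac{4}{3}\right) 6 + P\right) \left(-85\right) = \left(\left(\frac{4}{-1} - \frac{4}{3}\right) 6 + 2 \sqrt{5}\right) \left(-85\right) = \left(\left(4 \left(-1\right) - \frac{4}{3}\right) 6 + 2 \sqrt{5}\right) \left(-85\right) = \left(\left(-4 - \frac{4}{3}\right) 6 + 2 \sqrt{5}\right) \left(-85\right) = \left(\left(- \frac{16}{3}\right) 6 + 2 \sqrt{5}\right) \left(-85\right) = \left(-32 + 2 \sqrt{5}\right) \left(-85\right) = 2720 - 170 \sqrt{5}$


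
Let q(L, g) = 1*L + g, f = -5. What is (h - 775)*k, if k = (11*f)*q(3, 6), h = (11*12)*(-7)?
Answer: 841005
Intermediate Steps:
h = -924 (h = 132*(-7) = -924)
q(L, g) = L + g
k = -495 (k = (11*(-5))*(3 + 6) = -55*9 = -495)
(h - 775)*k = (-924 - 775)*(-495) = -1699*(-495) = 841005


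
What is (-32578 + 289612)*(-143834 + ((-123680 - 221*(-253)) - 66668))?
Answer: -71524594146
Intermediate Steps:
(-32578 + 289612)*(-143834 + ((-123680 - 221*(-253)) - 66668)) = 257034*(-143834 + ((-123680 + 55913) - 66668)) = 257034*(-143834 + (-67767 - 66668)) = 257034*(-143834 - 134435) = 257034*(-278269) = -71524594146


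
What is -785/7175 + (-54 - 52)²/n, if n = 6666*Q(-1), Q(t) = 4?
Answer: 2984353/9565710 ≈ 0.31198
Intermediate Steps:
n = 26664 (n = 6666*4 = 26664)
-785/7175 + (-54 - 52)²/n = -785/7175 + (-54 - 52)²/26664 = -785*1/7175 + (-106)²*(1/26664) = -157/1435 + 11236*(1/26664) = -157/1435 + 2809/6666 = 2984353/9565710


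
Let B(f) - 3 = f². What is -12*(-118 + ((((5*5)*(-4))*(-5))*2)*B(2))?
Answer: -82584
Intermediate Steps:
B(f) = 3 + f²
-12*(-118 + ((((5*5)*(-4))*(-5))*2)*B(2)) = -12*(-118 + ((((5*5)*(-4))*(-5))*2)*(3 + 2²)) = -12*(-118 + (((25*(-4))*(-5))*2)*(3 + 4)) = -12*(-118 + (-100*(-5)*2)*7) = -12*(-118 + (500*2)*7) = -12*(-118 + 1000*7) = -12*(-118 + 7000) = -12*6882 = -82584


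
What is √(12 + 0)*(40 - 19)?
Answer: 42*√3 ≈ 72.746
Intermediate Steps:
√(12 + 0)*(40 - 19) = √12*21 = (2*√3)*21 = 42*√3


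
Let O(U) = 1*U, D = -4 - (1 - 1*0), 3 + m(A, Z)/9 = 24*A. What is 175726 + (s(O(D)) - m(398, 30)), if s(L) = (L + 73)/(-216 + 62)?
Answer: 6913411/77 ≈ 89785.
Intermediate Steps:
m(A, Z) = -27 + 216*A (m(A, Z) = -27 + 9*(24*A) = -27 + 216*A)
D = -5 (D = -4 - (1 + 0) = -4 - 1*1 = -4 - 1 = -5)
O(U) = U
s(L) = -73/154 - L/154 (s(L) = (73 + L)/(-154) = (73 + L)*(-1/154) = -73/154 - L/154)
175726 + (s(O(D)) - m(398, 30)) = 175726 + ((-73/154 - 1/154*(-5)) - (-27 + 216*398)) = 175726 + ((-73/154 + 5/154) - (-27 + 85968)) = 175726 + (-34/77 - 1*85941) = 175726 + (-34/77 - 85941) = 175726 - 6617491/77 = 6913411/77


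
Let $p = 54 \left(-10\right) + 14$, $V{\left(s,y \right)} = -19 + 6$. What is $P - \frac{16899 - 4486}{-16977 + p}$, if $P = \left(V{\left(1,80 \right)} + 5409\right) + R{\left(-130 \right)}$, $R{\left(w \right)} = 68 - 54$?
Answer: $\frac{94703643}{17503} \approx 5410.7$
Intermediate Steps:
$V{\left(s,y \right)} = -13$
$R{\left(w \right)} = 14$
$p = -526$ ($p = -540 + 14 = -526$)
$P = 5410$ ($P = \left(-13 + 5409\right) + 14 = 5396 + 14 = 5410$)
$P - \frac{16899 - 4486}{-16977 + p} = 5410 - \frac{16899 - 4486}{-16977 - 526} = 5410 - \frac{12413}{-17503} = 5410 - 12413 \left(- \frac{1}{17503}\right) = 5410 - - \frac{12413}{17503} = 5410 + \frac{12413}{17503} = \frac{94703643}{17503}$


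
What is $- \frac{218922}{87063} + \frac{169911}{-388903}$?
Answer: $- \frac{33310794653}{11286353963} \approx -2.9514$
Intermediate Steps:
$- \frac{218922}{87063} + \frac{169911}{-388903} = \left(-218922\right) \frac{1}{87063} + 169911 \left(- \frac{1}{388903}\right) = - \frac{72974}{29021} - \frac{169911}{388903} = - \frac{33310794653}{11286353963}$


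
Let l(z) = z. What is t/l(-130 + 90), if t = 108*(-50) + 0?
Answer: 135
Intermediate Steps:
t = -5400 (t = -5400 + 0 = -5400)
t/l(-130 + 90) = -5400/(-130 + 90) = -5400/(-40) = -5400*(-1/40) = 135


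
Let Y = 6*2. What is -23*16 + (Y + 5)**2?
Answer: -79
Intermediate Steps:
Y = 12
-23*16 + (Y + 5)**2 = -23*16 + (12 + 5)**2 = -368 + 17**2 = -368 + 289 = -79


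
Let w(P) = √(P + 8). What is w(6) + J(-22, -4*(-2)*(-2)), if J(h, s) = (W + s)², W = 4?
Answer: 144 + √14 ≈ 147.74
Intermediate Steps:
J(h, s) = (4 + s)²
w(P) = √(8 + P)
w(6) + J(-22, -4*(-2)*(-2)) = √(8 + 6) + (4 - 4*(-2)*(-2))² = √14 + (4 + 8*(-2))² = √14 + (4 - 16)² = √14 + (-12)² = √14 + 144 = 144 + √14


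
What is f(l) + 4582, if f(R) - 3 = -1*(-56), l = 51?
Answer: 4641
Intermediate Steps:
f(R) = 59 (f(R) = 3 - 1*(-56) = 3 + 56 = 59)
f(l) + 4582 = 59 + 4582 = 4641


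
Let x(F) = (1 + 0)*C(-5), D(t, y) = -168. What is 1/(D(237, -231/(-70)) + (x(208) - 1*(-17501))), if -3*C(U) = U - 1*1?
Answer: 1/17335 ≈ 5.7687e-5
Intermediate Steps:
C(U) = 1/3 - U/3 (C(U) = -(U - 1*1)/3 = -(U - 1)/3 = -(-1 + U)/3 = 1/3 - U/3)
x(F) = 2 (x(F) = (1 + 0)*(1/3 - 1/3*(-5)) = 1*(1/3 + 5/3) = 1*2 = 2)
1/(D(237, -231/(-70)) + (x(208) - 1*(-17501))) = 1/(-168 + (2 - 1*(-17501))) = 1/(-168 + (2 + 17501)) = 1/(-168 + 17503) = 1/17335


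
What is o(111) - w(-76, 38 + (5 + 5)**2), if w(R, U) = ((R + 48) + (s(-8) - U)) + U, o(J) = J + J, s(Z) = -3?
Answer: 253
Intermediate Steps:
o(J) = 2*J
w(R, U) = 45 + R (w(R, U) = ((R + 48) + (-3 - U)) + U = ((48 + R) + (-3 - U)) + U = (45 + R - U) + U = 45 + R)
o(111) - w(-76, 38 + (5 + 5)**2) = 2*111 - (45 - 76) = 222 - 1*(-31) = 222 + 31 = 253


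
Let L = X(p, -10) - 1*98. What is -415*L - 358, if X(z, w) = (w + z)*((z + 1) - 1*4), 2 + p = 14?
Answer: 32842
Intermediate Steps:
p = 12 (p = -2 + 14 = 12)
X(z, w) = (-3 + z)*(w + z) (X(z, w) = (w + z)*((1 + z) - 4) = (w + z)*(-3 + z) = (-3 + z)*(w + z))
L = -80 (L = (12**2 - 3*(-10) - 3*12 - 10*12) - 1*98 = (144 + 30 - 36 - 120) - 98 = 18 - 98 = -80)
-415*L - 358 = -415*(-80) - 358 = 33200 - 358 = 32842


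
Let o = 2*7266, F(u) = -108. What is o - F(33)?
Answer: 14640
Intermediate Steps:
o = 14532
o - F(33) = 14532 - 1*(-108) = 14532 + 108 = 14640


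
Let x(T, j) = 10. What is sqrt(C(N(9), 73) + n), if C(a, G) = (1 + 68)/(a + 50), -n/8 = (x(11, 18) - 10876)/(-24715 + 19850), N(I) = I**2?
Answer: 9*I*sqrt(86957170545)/637315 ≈ 4.1643*I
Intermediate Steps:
n = -86928/4865 (n = -8*(10 - 10876)/(-24715 + 19850) = -(-86928)/(-4865) = -(-86928)*(-1)/4865 = -8*10866/4865 = -86928/4865 ≈ -17.868)
C(a, G) = 69/(50 + a)
sqrt(C(N(9), 73) + n) = sqrt(69/(50 + 9**2) - 86928/4865) = sqrt(69/(50 + 81) - 86928/4865) = sqrt(69/131 - 86928/4865) = sqrt(-11051883/637315) = 9*I*sqrt(86957170545)/637315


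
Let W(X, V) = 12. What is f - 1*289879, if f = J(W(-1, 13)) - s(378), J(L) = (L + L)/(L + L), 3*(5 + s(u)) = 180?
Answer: -289933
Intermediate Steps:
s(u) = 55 (s(u) = -5 + (⅓)*180 = -5 + 60 = 55)
J(L) = 1 (J(L) = (2*L)/((2*L)) = (2*L)*(1/(2*L)) = 1)
f = -54 (f = 1 - 1*55 = 1 - 55 = -54)
f - 1*289879 = -54 - 1*289879 = -54 - 289879 = -289933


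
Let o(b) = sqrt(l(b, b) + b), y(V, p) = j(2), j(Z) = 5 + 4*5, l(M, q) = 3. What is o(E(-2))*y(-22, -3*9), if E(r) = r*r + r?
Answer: 25*sqrt(5) ≈ 55.902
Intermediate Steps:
j(Z) = 25 (j(Z) = 5 + 20 = 25)
E(r) = r + r**2 (E(r) = r**2 + r = r + r**2)
y(V, p) = 25
o(b) = sqrt(3 + b)
o(E(-2))*y(-22, -3*9) = sqrt(3 - 2*(1 - 2))*25 = sqrt(3 - 2*(-1))*25 = sqrt(3 + 2)*25 = sqrt(5)*25 = 25*sqrt(5)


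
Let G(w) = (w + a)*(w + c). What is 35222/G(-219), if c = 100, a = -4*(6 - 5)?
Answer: 35222/26537 ≈ 1.3273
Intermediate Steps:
a = -4 (a = -4*1 = -4)
G(w) = (-4 + w)*(100 + w) (G(w) = (w - 4)*(w + 100) = (-4 + w)*(100 + w))
35222/G(-219) = 35222/(-400 + (-219)² + 96*(-219)) = 35222/(-400 + 47961 - 21024) = 35222/26537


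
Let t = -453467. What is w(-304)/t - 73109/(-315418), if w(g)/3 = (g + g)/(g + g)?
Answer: 33151572649/143031654206 ≈ 0.23178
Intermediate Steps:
w(g) = 3 (w(g) = 3*((g + g)/(g + g)) = 3*((2*g)/((2*g))) = 3*((2*g)*(1/(2*g))) = 3*1 = 3)
w(-304)/t - 73109/(-315418) = 3/(-453467) - 73109/(-315418) = 3*(-1/453467) - 73109*(-1/315418) = -3/453467 + 73109/315418 = 33151572649/143031654206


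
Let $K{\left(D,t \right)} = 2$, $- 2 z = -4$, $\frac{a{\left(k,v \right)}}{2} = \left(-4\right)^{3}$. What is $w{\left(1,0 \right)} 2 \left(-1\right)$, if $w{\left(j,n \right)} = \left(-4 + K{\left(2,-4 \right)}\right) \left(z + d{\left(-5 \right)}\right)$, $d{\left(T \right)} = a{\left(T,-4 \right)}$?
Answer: $-504$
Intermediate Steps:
$a{\left(k,v \right)} = -128$ ($a{\left(k,v \right)} = 2 \left(-4\right)^{3} = 2 \left(-64\right) = -128$)
$z = 2$ ($z = \left(- \frac{1}{2}\right) \left(-4\right) = 2$)
$d{\left(T \right)} = -128$
$w{\left(j,n \right)} = 252$ ($w{\left(j,n \right)} = \left(-4 + 2\right) \left(2 - 128\right) = \left(-2\right) \left(-126\right) = 252$)
$w{\left(1,0 \right)} 2 \left(-1\right) = 252 \cdot 2 \left(-1\right) = 504 \left(-1\right) = -504$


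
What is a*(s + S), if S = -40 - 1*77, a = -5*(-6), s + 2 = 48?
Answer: -2130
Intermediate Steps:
s = 46 (s = -2 + 48 = 46)
a = 30
S = -117 (S = -40 - 77 = -117)
a*(s + S) = 30*(46 - 117) = 30*(-71) = -2130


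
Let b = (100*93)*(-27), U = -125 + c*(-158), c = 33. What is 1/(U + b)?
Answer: -1/256439 ≈ -3.8996e-6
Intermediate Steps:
U = -5339 (U = -125 + 33*(-158) = -125 - 5214 = -5339)
b = -251100 (b = 9300*(-27) = -251100)
1/(U + b) = 1/(-5339 - 251100) = 1/(-256439) = -1/256439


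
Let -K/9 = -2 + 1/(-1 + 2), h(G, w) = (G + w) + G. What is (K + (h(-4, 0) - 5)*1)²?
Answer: 16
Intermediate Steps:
h(G, w) = w + 2*G
K = 9 (K = -9*(-2 + 1/(-1 + 2)) = -9*(-2 + 1/1) = -9*(-2 + 1) = -9*(-1) = 9)
(K + (h(-4, 0) - 5)*1)² = (9 + ((0 + 2*(-4)) - 5)*1)² = (9 + ((0 - 8) - 5)*1)² = (9 + (-8 - 5)*1)² = (9 - 13*1)² = (9 - 13)² = (-4)² = 16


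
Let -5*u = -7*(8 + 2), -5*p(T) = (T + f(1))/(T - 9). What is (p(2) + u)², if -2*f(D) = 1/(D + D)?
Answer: 78961/400 ≈ 197.40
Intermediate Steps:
f(D) = -1/(4*D) (f(D) = -1/(2*(D + D)) = -1/(2*D)/2 = -1/(4*D))
p(T) = -(-¼ + T)/(5*(-9 + T)) (p(T) = -(T - ¼/1)/(5*(T - 9)) = -(T - ¼*1)/(5*(-9 + T)) = -(T - ¼)/(5*(-9 + T)) = -(-¼ + T)/(5*(-9 + T)))
u = 14 (u = -(-7)*(8 + 2)/5 = -(-7)*10/5 = -⅕*(-70) = 14)
(p(2) + u)² = ((1 - 4*2)/(20*(-9 + 2)) + 14)² = ((1/20)*(1 - 8)/(-7) + 14)² = ((1/20)*(-⅐)*(-7) + 14)² = (1/20 + 14)² = (281/20)² = 78961/400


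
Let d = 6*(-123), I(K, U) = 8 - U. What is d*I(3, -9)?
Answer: -12546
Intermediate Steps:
d = -738
d*I(3, -9) = -738*(8 - 1*(-9)) = -738*(8 + 9) = -738*17 = -12546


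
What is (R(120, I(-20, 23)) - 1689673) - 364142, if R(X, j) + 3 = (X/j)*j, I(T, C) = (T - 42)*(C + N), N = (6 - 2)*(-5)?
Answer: -2053698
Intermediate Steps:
N = -20 (N = 4*(-5) = -20)
I(T, C) = (-42 + T)*(-20 + C) (I(T, C) = (T - 42)*(C - 20) = (-42 + T)*(-20 + C))
R(X, j) = -3 + X (R(X, j) = -3 + (X/j)*j = -3 + X)
(R(120, I(-20, 23)) - 1689673) - 364142 = ((-3 + 120) - 1689673) - 364142 = (117 - 1689673) - 364142 = -1689556 - 364142 = -2053698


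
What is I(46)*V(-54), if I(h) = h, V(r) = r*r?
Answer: 134136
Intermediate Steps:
V(r) = r**2
I(46)*V(-54) = 46*(-54)**2 = 46*2916 = 134136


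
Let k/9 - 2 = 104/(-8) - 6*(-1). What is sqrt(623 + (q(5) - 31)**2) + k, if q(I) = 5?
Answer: -45 + sqrt(1299) ≈ -8.9584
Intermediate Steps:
k = -45 (k = 18 + 9*(104/(-8) - 6*(-1)) = 18 + 9*(104*(-1/8) + 6) = 18 + 9*(-13 + 6) = 18 + 9*(-7) = 18 - 63 = -45)
sqrt(623 + (q(5) - 31)**2) + k = sqrt(623 + (5 - 31)**2) - 45 = sqrt(623 + (-26)**2) - 45 = sqrt(623 + 676) - 45 = sqrt(1299) - 45 = -45 + sqrt(1299)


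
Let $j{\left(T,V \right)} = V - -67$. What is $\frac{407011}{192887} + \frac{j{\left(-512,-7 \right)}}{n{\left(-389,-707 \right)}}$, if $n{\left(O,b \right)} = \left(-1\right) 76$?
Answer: $\frac{4839904}{3664853} \approx 1.3206$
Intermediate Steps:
$j{\left(T,V \right)} = 67 + V$ ($j{\left(T,V \right)} = V + 67 = 67 + V$)
$n{\left(O,b \right)} = -76$
$\frac{407011}{192887} + \frac{j{\left(-512,-7 \right)}}{n{\left(-389,-707 \right)}} = \frac{407011}{192887} + \frac{67 - 7}{-76} = 407011 \cdot \frac{1}{192887} + 60 \left(- \frac{1}{76}\right) = \frac{407011}{192887} - \frac{15}{19} = \frac{4839904}{3664853}$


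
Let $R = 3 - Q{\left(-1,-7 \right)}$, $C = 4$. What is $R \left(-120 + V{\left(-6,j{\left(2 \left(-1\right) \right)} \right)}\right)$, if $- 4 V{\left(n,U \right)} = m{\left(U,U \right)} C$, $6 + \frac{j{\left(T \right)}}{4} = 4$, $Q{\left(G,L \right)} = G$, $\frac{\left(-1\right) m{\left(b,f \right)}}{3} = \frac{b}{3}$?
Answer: $-512$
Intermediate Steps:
$m{\left(b,f \right)} = - b$ ($m{\left(b,f \right)} = - 3 \frac{b}{3} = - b$)
$j{\left(T \right)} = -8$ ($j{\left(T \right)} = -24 + 4 \cdot 4 = -24 + 16 = -8$)
$V{\left(n,U \right)} = U$ ($V{\left(n,U \right)} = - \frac{- U 4}{4} = - \frac{\left(-4\right) U}{4} = U$)
$R = 4$ ($R = 3 - -1 = 3 + 1 = 4$)
$R \left(-120 + V{\left(-6,j{\left(2 \left(-1\right) \right)} \right)}\right) = 4 \left(-120 - 8\right) = 4 \left(-128\right) = -512$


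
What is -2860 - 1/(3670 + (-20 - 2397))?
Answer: -3583581/1253 ≈ -2860.0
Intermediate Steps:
-2860 - 1/(3670 + (-20 - 2397)) = -2860 - 1/(3670 - 2417) = -2860 - 1/1253 = -3583581/1253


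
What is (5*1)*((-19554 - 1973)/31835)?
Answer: -21527/6367 ≈ -3.3810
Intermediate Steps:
(5*1)*((-19554 - 1973)/31835) = 5*(-21527*1/31835) = 5*(-21527/31835) = -21527/6367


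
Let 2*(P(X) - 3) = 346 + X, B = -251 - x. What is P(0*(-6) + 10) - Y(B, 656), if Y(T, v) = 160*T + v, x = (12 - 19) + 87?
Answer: 52485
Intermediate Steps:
x = 80 (x = -7 + 87 = 80)
B = -331 (B = -251 - 1*80 = -251 - 80 = -331)
Y(T, v) = v + 160*T
P(X) = 176 + X/2 (P(X) = 3 + (346 + X)/2 = 3 + (173 + X/2) = 176 + X/2)
P(0*(-6) + 10) - Y(B, 656) = (176 + (0*(-6) + 10)/2) - (656 + 160*(-331)) = (176 + (0 + 10)/2) - (656 - 52960) = (176 + (½)*10) - 1*(-52304) = (176 + 5) + 52304 = 181 + 52304 = 52485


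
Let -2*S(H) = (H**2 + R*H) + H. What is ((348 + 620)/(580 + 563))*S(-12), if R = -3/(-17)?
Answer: -356224/6477 ≈ -54.998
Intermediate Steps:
R = 3/17 (R = -3*(-1/17) = 3/17 ≈ 0.17647)
S(H) = -10*H/17 - H**2/2 (S(H) = -((H**2 + 3*H/17) + H)/2 = -(H**2 + 20*H/17)/2 = -10*H/17 - H**2/2)
((348 + 620)/(580 + 563))*S(-12) = ((348 + 620)/(580 + 563))*(-1/34*(-12)*(20 + 17*(-12))) = (968/1143)*(-1/34*(-12)*(20 - 204)) = (968*(1/1143))*(-1/34*(-12)*(-184)) = (968/1143)*(-1104/17) = -356224/6477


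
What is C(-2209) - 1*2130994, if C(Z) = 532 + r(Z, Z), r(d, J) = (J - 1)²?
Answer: 2753638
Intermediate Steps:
r(d, J) = (-1 + J)²
C(Z) = 532 + (-1 + Z)²
C(-2209) - 1*2130994 = (532 + (-1 - 2209)²) - 1*2130994 = (532 + (-2210)²) - 2130994 = (532 + 4884100) - 2130994 = 4884632 - 2130994 = 2753638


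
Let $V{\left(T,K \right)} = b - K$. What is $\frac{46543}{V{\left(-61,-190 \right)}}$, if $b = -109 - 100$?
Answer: $- \frac{46543}{19} \approx -2449.6$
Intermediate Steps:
$b = -209$ ($b = -109 - 100 = -209$)
$V{\left(T,K \right)} = -209 - K$
$\frac{46543}{V{\left(-61,-190 \right)}} = \frac{46543}{-209 - -190} = \frac{46543}{-209 + 190} = \frac{46543}{-19} = 46543 \left(- \frac{1}{19}\right) = - \frac{46543}{19}$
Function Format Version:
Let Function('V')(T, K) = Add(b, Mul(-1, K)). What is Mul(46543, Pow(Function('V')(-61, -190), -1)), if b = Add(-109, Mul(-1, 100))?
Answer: Rational(-46543, 19) ≈ -2449.6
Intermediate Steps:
b = -209 (b = Add(-109, -100) = -209)
Function('V')(T, K) = Add(-209, Mul(-1, K))
Mul(46543, Pow(Function('V')(-61, -190), -1)) = Mul(46543, Pow(Add(-209, Mul(-1, -190)), -1)) = Mul(46543, Pow(Add(-209, 190), -1)) = Mul(46543, Pow(-19, -1)) = Mul(46543, Rational(-1, 19)) = Rational(-46543, 19)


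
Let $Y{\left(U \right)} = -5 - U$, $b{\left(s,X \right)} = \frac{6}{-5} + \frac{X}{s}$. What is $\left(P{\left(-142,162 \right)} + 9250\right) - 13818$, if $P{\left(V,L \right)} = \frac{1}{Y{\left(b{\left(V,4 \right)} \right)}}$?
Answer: $- \frac{6116907}{1339} \approx -4568.3$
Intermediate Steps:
$b{\left(s,X \right)} = - \frac{6}{5} + \frac{X}{s}$ ($b{\left(s,X \right)} = 6 \left(- \frac{1}{5}\right) + \frac{X}{s} = - \frac{6}{5} + \frac{X}{s}$)
$P{\left(V,L \right)} = \frac{1}{- \frac{19}{5} - \frac{4}{V}}$ ($P{\left(V,L \right)} = \frac{1}{-5 - \left(- \frac{6}{5} + \frac{4}{V}\right)} = \frac{1}{-5 + \left(\frac{6}{5} - \frac{4}{V}\right)} = \frac{1}{- \frac{19}{5} - \frac{4}{V}}$)
$\left(P{\left(-142,162 \right)} + 9250\right) - 13818 = \left(\left(-5\right) \left(-142\right) \frac{1}{20 + 19 \left(-142\right)} + 9250\right) - 13818 = \left(\left(-5\right) \left(-142\right) \frac{1}{20 - 2698} + 9250\right) - 13818 = \left(\left(-5\right) \left(-142\right) \frac{1}{-2678} + 9250\right) - 13818 = \left(\left(-5\right) \left(-142\right) \left(- \frac{1}{2678}\right) + 9250\right) - 13818 = \left(- \frac{355}{1339} + 9250\right) - 13818 = \frac{12385395}{1339} - 13818 = - \frac{6116907}{1339}$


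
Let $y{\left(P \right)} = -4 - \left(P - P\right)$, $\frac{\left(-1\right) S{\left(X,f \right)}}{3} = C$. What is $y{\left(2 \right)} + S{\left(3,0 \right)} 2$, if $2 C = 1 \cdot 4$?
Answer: $-16$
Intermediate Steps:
$C = 2$ ($C = \frac{1 \cdot 4}{2} = \frac{1}{2} \cdot 4 = 2$)
$S{\left(X,f \right)} = -6$ ($S{\left(X,f \right)} = \left(-3\right) 2 = -6$)
$y{\left(P \right)} = -4$ ($y{\left(P \right)} = -4 - 0 = -4 + 0 = -4$)
$y{\left(2 \right)} + S{\left(3,0 \right)} 2 = -4 - 12 = -16$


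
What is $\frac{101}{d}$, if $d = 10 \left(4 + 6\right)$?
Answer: $\frac{101}{100} \approx 1.01$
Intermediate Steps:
$d = 100$ ($d = 10 \cdot 10 = 100$)
$\frac{101}{d} = \frac{101}{100}$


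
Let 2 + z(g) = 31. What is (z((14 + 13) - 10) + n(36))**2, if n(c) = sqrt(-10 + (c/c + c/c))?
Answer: 833 + 116*I*sqrt(2) ≈ 833.0 + 164.05*I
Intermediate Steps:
z(g) = 29 (z(g) = -2 + 31 = 29)
n(c) = 2*I*sqrt(2) (n(c) = sqrt(-10 + (1 + 1)) = sqrt(-10 + 2) = sqrt(-8) = 2*I*sqrt(2))
(z((14 + 13) - 10) + n(36))**2 = (29 + 2*I*sqrt(2))**2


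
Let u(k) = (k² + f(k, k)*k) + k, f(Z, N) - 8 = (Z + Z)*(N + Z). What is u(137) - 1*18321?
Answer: 10287093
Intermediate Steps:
f(Z, N) = 8 + 2*Z*(N + Z) (f(Z, N) = 8 + (Z + Z)*(N + Z) = 8 + (2*Z)*(N + Z) = 8 + 2*Z*(N + Z))
u(k) = k + k² + k*(8 + 4*k²) (u(k) = (k² + (8 + 2*k² + 2*k*k)*k) + k = (k² + (8 + 2*k² + 2*k²)*k) + k = (k² + (8 + 4*k²)*k) + k = (k² + k*(8 + 4*k²)) + k = k + k² + k*(8 + 4*k²))
u(137) - 1*18321 = 137*(9 + 137 + 4*137²) - 1*18321 = 137*(9 + 137 + 4*18769) - 18321 = 137*(9 + 137 + 75076) - 18321 = 137*75222 - 18321 = 10305414 - 18321 = 10287093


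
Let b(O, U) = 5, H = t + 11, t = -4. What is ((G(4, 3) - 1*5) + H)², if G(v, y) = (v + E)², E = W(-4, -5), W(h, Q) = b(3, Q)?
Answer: 6889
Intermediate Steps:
H = 7 (H = -4 + 11 = 7)
W(h, Q) = 5
E = 5
G(v, y) = (5 + v)² (G(v, y) = (v + 5)² = (5 + v)²)
((G(4, 3) - 1*5) + H)² = (((5 + 4)² - 1*5) + 7)² = ((9² - 5) + 7)² = ((81 - 5) + 7)² = (76 + 7)² = 83² = 6889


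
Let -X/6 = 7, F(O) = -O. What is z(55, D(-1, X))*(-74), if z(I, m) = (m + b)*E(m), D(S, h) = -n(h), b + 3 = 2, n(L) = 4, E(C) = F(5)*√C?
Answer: -3700*I ≈ -3700.0*I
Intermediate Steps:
E(C) = -5*√C (E(C) = (-1*5)*√C = -5*√C)
X = -42 (X = -6*7 = -42)
b = -1 (b = -3 + 2 = -1)
D(S, h) = -4 (D(S, h) = -1*4 = -4)
z(I, m) = -5*√m*(-1 + m) (z(I, m) = (m - 1)*(-5*√m) = (-1 + m)*(-5*√m) = -5*√m*(-1 + m))
z(55, D(-1, X))*(-74) = (5*√(-4)*(1 - 1*(-4)))*(-74) = (5*(2*I)*(1 + 4))*(-74) = (5*(2*I)*5)*(-74) = (50*I)*(-74) = -3700*I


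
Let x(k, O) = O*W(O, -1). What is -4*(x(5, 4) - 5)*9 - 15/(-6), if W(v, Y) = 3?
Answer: -499/2 ≈ -249.50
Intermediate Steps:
x(k, O) = 3*O (x(k, O) = O*3 = 3*O)
-4*(x(5, 4) - 5)*9 - 15/(-6) = -4*(3*4 - 5)*9 - 15/(-6) = -4*(12 - 5)*9 - 15*(-1/6) = -4*7*9 + 5/2 = -28*9 + 5/2 = -252 + 5/2 = -499/2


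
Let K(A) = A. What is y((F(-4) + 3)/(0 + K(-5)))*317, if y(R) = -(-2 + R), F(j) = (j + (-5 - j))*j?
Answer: 10461/5 ≈ 2092.2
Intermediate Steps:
F(j) = -5*j
y(R) = 2 - R
y((F(-4) + 3)/(0 + K(-5)))*317 = (2 - (-5*(-4) + 3)/(0 - 5))*317 = (2 - (20 + 3)/(-5))*317 = (2 - 23*(-1)/5)*317 = (2 - 1*(-23/5))*317 = (2 + 23/5)*317 = (33/5)*317 = 10461/5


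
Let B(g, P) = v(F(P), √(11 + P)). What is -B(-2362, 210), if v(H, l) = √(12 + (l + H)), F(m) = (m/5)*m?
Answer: -√(8832 + √221) ≈ -94.058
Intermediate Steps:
F(m) = m²/5 (F(m) = (m*(⅕))*m = (m/5)*m = m²/5)
v(H, l) = √(12 + H + l) (v(H, l) = √(12 + (H + l)) = √(12 + H + l))
B(g, P) = √(12 + √(11 + P) + P²/5) (B(g, P) = √(12 + P²/5 + √(11 + P)) = √(12 + √(11 + P) + P²/5))
-B(-2362, 210) = -√(300 + 5*210² + 25*√(11 + 210))/5 = -√(300 + 5*44100 + 25*√221)/5 = -√(300 + 220500 + 25*√221)/5 = -√(220800 + 25*√221)/5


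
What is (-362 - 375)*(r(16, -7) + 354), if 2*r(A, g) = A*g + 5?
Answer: -442937/2 ≈ -2.2147e+5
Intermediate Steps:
r(A, g) = 5/2 + A*g/2 (r(A, g) = (A*g + 5)/2 = (5 + A*g)/2 = 5/2 + A*g/2)
(-362 - 375)*(r(16, -7) + 354) = (-362 - 375)*((5/2 + (½)*16*(-7)) + 354) = -737*((5/2 - 56) + 354) = -737*(-107/2 + 354) = -737*601/2 = -442937/2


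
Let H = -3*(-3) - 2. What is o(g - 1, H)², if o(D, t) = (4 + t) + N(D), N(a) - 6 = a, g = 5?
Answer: 441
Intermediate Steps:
N(a) = 6 + a
H = 7 (H = 9 - 2 = 7)
o(D, t) = 10 + D + t (o(D, t) = (4 + t) + (6 + D) = 10 + D + t)
o(g - 1, H)² = (10 + (5 - 1) + 7)² = (10 + 4 + 7)² = 21² = 441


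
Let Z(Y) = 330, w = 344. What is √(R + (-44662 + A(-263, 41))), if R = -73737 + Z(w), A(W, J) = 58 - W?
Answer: 2*I*√29437 ≈ 343.14*I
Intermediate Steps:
R = -73407 (R = -73737 + 330 = -73407)
√(R + (-44662 + A(-263, 41))) = √(-73407 + (-44662 + (58 - 1*(-263)))) = √(-73407 + (-44662 + (58 + 263))) = √(-73407 + (-44662 + 321)) = √(-73407 - 44341) = √(-117748) = 2*I*√29437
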